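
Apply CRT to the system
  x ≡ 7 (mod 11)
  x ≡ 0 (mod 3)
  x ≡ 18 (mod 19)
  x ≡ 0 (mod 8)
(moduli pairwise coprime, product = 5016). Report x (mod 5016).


Product of moduli M = 11 · 3 · 19 · 8 = 5016.
Merge one congruence at a time:
  Start: x ≡ 7 (mod 11).
  Combine with x ≡ 0 (mod 3); new modulus lcm = 33.
    Write x = 7 + 11·t and substitute into x ≡ 0 (mod 3): 11·t ≡ 0 − 7 = -7 (mod 3).
    Reduce coefficients mod 3: 2·t ≡ 2 (mod 3).
    The inverse of 2 mod 3 is 2 (since 2·2 = 4 = 1·3 + 1), so t ≡ 2·2 = 4 ≡ 1 (mod 3).
    Then x = 7 + 11·1 = 18, valid modulo lcm(11, 3) = 33: x ≡ 18 (mod 33).
  Combine with x ≡ 18 (mod 19); new modulus lcm = 627.
    Write x = 18 + 33·t and substitute into x ≡ 18 (mod 19): 33·t ≡ 18 − 18 = 0 (mod 19).
    Reduce coefficients mod 19: 14·t ≡ 0 (mod 19).
    The inverse of 14 mod 19 is 15 (since 14·15 = 210 = 11·19 + 1), so t ≡ 15·0 = 0 ≡ 0 (mod 19).
    Then x = 18 + 33·0 = 18, valid modulo lcm(33, 19) = 627: x ≡ 18 (mod 627).
  Combine with x ≡ 0 (mod 8); new modulus lcm = 5016.
    Write x = 18 + 627·t and substitute into x ≡ 0 (mod 8): 627·t ≡ 0 − 18 = -18 (mod 8).
    Reduce coefficients mod 8: 3·t ≡ 6 (mod 8).
    The inverse of 3 mod 8 is 3 (since 3·3 = 9 = 1·8 + 1), so t ≡ 3·6 = 18 ≡ 2 (mod 8).
    Then x = 18 + 627·2 = 1272, valid modulo lcm(627, 8) = 5016: x ≡ 1272 (mod 5016).
Verify against each original: 1272 mod 11 = 7, 1272 mod 3 = 0, 1272 mod 19 = 18, 1272 mod 8 = 0.

x ≡ 1272 (mod 5016).


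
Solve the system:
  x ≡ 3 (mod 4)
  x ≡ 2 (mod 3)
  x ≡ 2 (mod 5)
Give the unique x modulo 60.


Moduli 4, 3, 5 are pairwise coprime; by CRT there is a unique solution modulo M = 4 · 3 · 5 = 60.
Solve pairwise, accumulating the modulus:
  Start with x ≡ 3 (mod 4).
  Combine with x ≡ 2 (mod 3): since gcd(4, 3) = 1, we get a unique residue mod 12.
    Write x = 3 + 4·t and substitute into x ≡ 2 (mod 3): 4·t ≡ 2 − 3 = -1 (mod 3).
    Reduce coefficients mod 3: 1·t ≡ 2 (mod 3).
    So t ≡ 2 (mod 3).
    Then x = 3 + 4·2 = 11, valid modulo lcm(4, 3) = 12: x ≡ 11 (mod 12).
  Combine with x ≡ 2 (mod 5): since gcd(12, 5) = 1, we get a unique residue mod 60.
    Write x = 11 + 12·t and substitute into x ≡ 2 (mod 5): 12·t ≡ 2 − 11 = -9 (mod 5).
    Reduce coefficients mod 5: 2·t ≡ 1 (mod 5).
    The inverse of 2 mod 5 is 3 (since 2·3 = 6 = 1·5 + 1), so t ≡ 3·1 = 3 ≡ 3 (mod 5).
    Then x = 11 + 12·3 = 47, valid modulo lcm(12, 5) = 60: x ≡ 47 (mod 60).
Verify: 47 mod 4 = 3 ✓, 47 mod 3 = 2 ✓, 47 mod 5 = 2 ✓.

x ≡ 47 (mod 60).


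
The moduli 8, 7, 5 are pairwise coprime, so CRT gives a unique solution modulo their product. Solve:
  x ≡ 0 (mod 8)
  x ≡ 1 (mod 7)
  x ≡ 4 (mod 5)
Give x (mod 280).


Moduli 8, 7, 5 are pairwise coprime; by CRT there is a unique solution modulo M = 8 · 7 · 5 = 280.
Solve pairwise, accumulating the modulus:
  Start with x ≡ 0 (mod 8).
  Combine with x ≡ 1 (mod 7): since gcd(8, 7) = 1, we get a unique residue mod 56.
    Write x = 0 + 8·t and substitute into x ≡ 1 (mod 7): 8·t ≡ 1 − 0 = 1 (mod 7).
    Reduce coefficients mod 7: 1·t ≡ 1 (mod 7).
    So t ≡ 1 (mod 7).
    Then x = 0 + 8·1 = 8, valid modulo lcm(8, 7) = 56: x ≡ 8 (mod 56).
  Combine with x ≡ 4 (mod 5): since gcd(56, 5) = 1, we get a unique residue mod 280.
    Write x = 8 + 56·t and substitute into x ≡ 4 (mod 5): 56·t ≡ 4 − 8 = -4 (mod 5).
    Reduce coefficients mod 5: 1·t ≡ 1 (mod 5).
    So t ≡ 1 (mod 5).
    Then x = 8 + 56·1 = 64, valid modulo lcm(56, 5) = 280: x ≡ 64 (mod 280).
Verify: 64 mod 8 = 0 ✓, 64 mod 7 = 1 ✓, 64 mod 5 = 4 ✓.

x ≡ 64 (mod 280).


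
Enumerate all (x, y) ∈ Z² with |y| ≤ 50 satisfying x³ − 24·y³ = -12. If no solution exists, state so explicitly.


The equation is x³ - 24y³ = -12. For fixed y, x³ = 24·y³ − 12, so a solution requires the RHS to be a perfect cube.
Strategy: iterate y from -50 to 50, compute RHS = 24·y³ − 12, and check whether it is a (positive or negative) perfect cube.
Check small values of y:
  y = 0: RHS = -12 is not a perfect cube.
  y = 1: RHS = 12 is not a perfect cube.
  y = -1: RHS = -36 is not a perfect cube.
  y = 2: RHS = 180 is not a perfect cube.
  y = -2: RHS = -204 is not a perfect cube.
  y = 3: RHS = 636 is not a perfect cube.
  y = -3: RHS = -660 is not a perfect cube.
Continuing the search up to |y| = 50 finds no solutions either.
No (x, y) in the scanned range satisfies the equation.

No integer solutions with |y| ≤ 50.


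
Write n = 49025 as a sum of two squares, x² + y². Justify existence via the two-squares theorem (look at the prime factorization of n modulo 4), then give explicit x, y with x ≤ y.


Step 1: Factor n = 49025 = 5^2 · 37 · 53.
Step 2: Check the mod-4 condition on each prime factor: 5 ≡ 1 (mod 4), exponent 2; 37 ≡ 1 (mod 4), exponent 1; 53 ≡ 1 (mod 4), exponent 1.
All primes ≡ 3 (mod 4) appear to even exponent (or don't appear), so by the two-squares theorem n IS expressible as a sum of two squares.
Step 3: Build a representation. Group n = k² · m with k = 5 and m = 37 · 53 = 1961 (a product of primes ≡ 1 (mod 4)); a representation of m scales to one of n via (k·x)² + (k·y)² = k²(x² + y²). Each prime p ≡ 1 (mod 4) is itself a sum of two squares; find a² by testing p − a² for a perfect square:
  37: 37 − 1² = 36 = 6² ⇒ 37 = 1² + 6².
  53: 53 − 1² = 52, 53 − 2² = 49 = 7² ⇒ 53 = 2² + 7².
  Combine using the Brahmagupta–Fibonacci identity (a² + b²)(c² + d²) = (ac − bd)² + (ad + bc)² = (ac + bd)² + (ad − bc)²:
  37 · 53 = 1961: from (1² + 6²)(2² + 7²), take (1·2 − 6·7, 1·7 + 6·2) = (2 − 42, 7 + 12) = (-40, 19); dropping signs (only squares matter) gives (40, 19); check 40² + 19² = 1600 + 361 = 1961 ✓.
  Scale by k = 5: (5·40, 5·19) = (200, 95).
Step 4: Order so x ≤ y and verify: 95² + 200² = 9025 + 40000 = 49025 = n. ✓

n = 49025 = 95² + 200² (one valid representation with x ≤ y).


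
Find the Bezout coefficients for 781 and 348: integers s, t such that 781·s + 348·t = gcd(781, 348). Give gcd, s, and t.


Euclidean algorithm on (781, 348) — divide until remainder is 0:
  781 = 2 · 348 + 85
  348 = 4 · 85 + 8
  85 = 10 · 8 + 5
  8 = 1 · 5 + 3
  5 = 1 · 3 + 2
  3 = 1 · 2 + 1
  2 = 2 · 1 + 0
gcd(781, 348) = 1.
Track Bezout coefficients alongside the remainders: start with r₀ = 781 = a·1 + b·0 (s = 1, t = 0) and r₁ = 348 = a·0 + b·1 (s = 0, t = 1); each new remainder r_{k+1} = r_{k-1} − q_k·r_k inherits s_{k+1} = s_{k-1} − q_k·s_k, t_{k+1} = t_{k-1} − q_k·t_k, so r_k = a·s_k + b·t_k at every step:
  q = 2: r = 85, s = 1 − 2·0 = 1, t = 0 − 2·1 = -2  (check: 781·1 + 348·(-2) = 85)
  q = 4: r = 8, s = 0 − 4·1 = -4, t = 1 − 4·(-2) = 9  (check: 781·(-4) + 348·9 = 8)
  q = 10: r = 5, s = 1 − 10·(-4) = 41, t = -2 − 10·9 = -92  (check: 781·41 + 348·(-92) = 5)
  q = 1: r = 3, s = -4 − 1·41 = -45, t = 9 − 1·(-92) = 101  (check: 781·(-45) + 348·101 = 3)
  q = 1: r = 2, s = 41 − 1·(-45) = 86, t = -92 − 1·101 = -193  (check: 781·86 + 348·(-193) = 2)
  q = 1: r = 1, s = -45 − 1·86 = -131, t = 101 − 1·(-193) = 294  (check: 781·(-131) + 348·294 = 1)
The row with r = 1 (the gcd) gives the Bezout coefficients s = -131, t = 294.
Result: 781 · (-131) + 348 · (294) = 1.

gcd(781, 348) = 1; s = -131, t = 294 (check: 781·(-131) + 348·294 = 1).


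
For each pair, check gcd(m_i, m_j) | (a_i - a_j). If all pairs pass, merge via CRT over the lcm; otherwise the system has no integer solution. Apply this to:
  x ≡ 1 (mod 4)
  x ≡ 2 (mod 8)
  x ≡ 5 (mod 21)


Moduli 4, 8, 21 are not pairwise coprime, so CRT works modulo lcm(m_i) when all pairwise compatibility conditions hold.
Pairwise compatibility: gcd(m_i, m_j) must divide a_i - a_j for every pair.
Merge one congruence at a time:
  Start: x ≡ 1 (mod 4).
  Combine with x ≡ 2 (mod 8): gcd(4, 8) = 4, and 2 - 1 = 1 is NOT divisible by 4.
    ⇒ system is inconsistent (no integer solution).

No solution (the system is inconsistent).


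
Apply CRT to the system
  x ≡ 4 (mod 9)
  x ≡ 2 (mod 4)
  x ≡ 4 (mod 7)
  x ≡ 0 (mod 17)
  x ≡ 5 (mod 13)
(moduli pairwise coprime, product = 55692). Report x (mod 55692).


Product of moduli M = 9 · 4 · 7 · 17 · 13 = 55692.
Merge one congruence at a time:
  Start: x ≡ 4 (mod 9).
  Combine with x ≡ 2 (mod 4); new modulus lcm = 36.
    Write x = 4 + 9·t and substitute into x ≡ 2 (mod 4): 9·t ≡ 2 − 4 = -2 (mod 4).
    Reduce coefficients mod 4: 1·t ≡ 2 (mod 4).
    So t ≡ 2 (mod 4).
    Then x = 4 + 9·2 = 22, valid modulo lcm(9, 4) = 36: x ≡ 22 (mod 36).
  Combine with x ≡ 4 (mod 7); new modulus lcm = 252.
    Write x = 22 + 36·t and substitute into x ≡ 4 (mod 7): 36·t ≡ 4 − 22 = -18 (mod 7).
    Reduce coefficients mod 7: 1·t ≡ 3 (mod 7).
    So t ≡ 3 (mod 7).
    Then x = 22 + 36·3 = 130, valid modulo lcm(36, 7) = 252: x ≡ 130 (mod 252).
  Combine with x ≡ 0 (mod 17); new modulus lcm = 4284.
    Write x = 130 + 252·t and substitute into x ≡ 0 (mod 17): 252·t ≡ 0 − 130 = -130 (mod 17).
    Reduce coefficients mod 17: 14·t ≡ 6 (mod 17).
    The inverse of 14 mod 17 is 11 (since 14·11 = 154 = 9·17 + 1), so t ≡ 11·6 = 66 ≡ 15 (mod 17).
    Then x = 130 + 252·15 = 3910, valid modulo lcm(252, 17) = 4284: x ≡ 3910 (mod 4284).
  Combine with x ≡ 5 (mod 13); new modulus lcm = 55692.
    Write x = 3910 + 4284·t and substitute into x ≡ 5 (mod 13): 4284·t ≡ 5 − 3910 = -3905 (mod 13).
    Reduce coefficients mod 13: 7·t ≡ 8 (mod 13).
    The inverse of 7 mod 13 is 2 (since 7·2 = 14 = 1·13 + 1), so t ≡ 2·8 = 16 ≡ 3 (mod 13).
    Then x = 3910 + 4284·3 = 16762, valid modulo lcm(4284, 13) = 55692: x ≡ 16762 (mod 55692).
Verify against each original: 16762 mod 9 = 4, 16762 mod 4 = 2, 16762 mod 7 = 4, 16762 mod 17 = 0, 16762 mod 13 = 5.

x ≡ 16762 (mod 55692).


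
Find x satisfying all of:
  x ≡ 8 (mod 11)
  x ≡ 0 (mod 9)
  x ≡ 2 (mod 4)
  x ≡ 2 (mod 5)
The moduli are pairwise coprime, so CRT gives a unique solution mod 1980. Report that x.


Product of moduli M = 11 · 9 · 4 · 5 = 1980.
Merge one congruence at a time:
  Start: x ≡ 8 (mod 11).
  Combine with x ≡ 0 (mod 9); new modulus lcm = 99.
    Write x = 8 + 11·t and substitute into x ≡ 0 (mod 9): 11·t ≡ 0 − 8 = -8 (mod 9).
    Reduce coefficients mod 9: 2·t ≡ 1 (mod 9).
    The inverse of 2 mod 9 is 5 (since 2·5 = 10 = 1·9 + 1), so t ≡ 5·1 = 5 ≡ 5 (mod 9).
    Then x = 8 + 11·5 = 63, valid modulo lcm(11, 9) = 99: x ≡ 63 (mod 99).
  Combine with x ≡ 2 (mod 4); new modulus lcm = 396.
    Write x = 63 + 99·t and substitute into x ≡ 2 (mod 4): 99·t ≡ 2 − 63 = -61 (mod 4).
    Reduce coefficients mod 4: 3·t ≡ 3 (mod 4).
    The inverse of 3 mod 4 is 3 (since 3·3 = 9 = 2·4 + 1), so t ≡ 3·3 = 9 ≡ 1 (mod 4).
    Then x = 63 + 99·1 = 162, valid modulo lcm(99, 4) = 396: x ≡ 162 (mod 396).
  Combine with x ≡ 2 (mod 5); new modulus lcm = 1980.
    Write x = 162 + 396·t and substitute into x ≡ 2 (mod 5): 396·t ≡ 2 − 162 = -160 (mod 5).
    Reduce coefficients mod 5: 1·t ≡ 0 (mod 5).
    So t ≡ 0 (mod 5).
    Then x = 162 + 396·0 = 162, valid modulo lcm(396, 5) = 1980: x ≡ 162 (mod 1980).
Verify against each original: 162 mod 11 = 8, 162 mod 9 = 0, 162 mod 4 = 2, 162 mod 5 = 2.

x ≡ 162 (mod 1980).


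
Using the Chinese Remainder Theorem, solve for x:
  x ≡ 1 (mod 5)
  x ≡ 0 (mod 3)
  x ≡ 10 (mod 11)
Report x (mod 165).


Moduli 5, 3, 11 are pairwise coprime; by CRT there is a unique solution modulo M = 5 · 3 · 11 = 165.
Solve pairwise, accumulating the modulus:
  Start with x ≡ 1 (mod 5).
  Combine with x ≡ 0 (mod 3): since gcd(5, 3) = 1, we get a unique residue mod 15.
    Write x = 1 + 5·t and substitute into x ≡ 0 (mod 3): 5·t ≡ 0 − 1 = -1 (mod 3).
    Reduce coefficients mod 3: 2·t ≡ 2 (mod 3).
    The inverse of 2 mod 3 is 2 (since 2·2 = 4 = 1·3 + 1), so t ≡ 2·2 = 4 ≡ 1 (mod 3).
    Then x = 1 + 5·1 = 6, valid modulo lcm(5, 3) = 15: x ≡ 6 (mod 15).
  Combine with x ≡ 10 (mod 11): since gcd(15, 11) = 1, we get a unique residue mod 165.
    Write x = 6 + 15·t and substitute into x ≡ 10 (mod 11): 15·t ≡ 10 − 6 = 4 (mod 11).
    Reduce coefficients mod 11: 4·t ≡ 4 (mod 11).
    The inverse of 4 mod 11 is 3 (since 4·3 = 12 = 1·11 + 1), so t ≡ 3·4 = 12 ≡ 1 (mod 11).
    Then x = 6 + 15·1 = 21, valid modulo lcm(15, 11) = 165: x ≡ 21 (mod 165).
Verify: 21 mod 5 = 1 ✓, 21 mod 3 = 0 ✓, 21 mod 11 = 10 ✓.

x ≡ 21 (mod 165).


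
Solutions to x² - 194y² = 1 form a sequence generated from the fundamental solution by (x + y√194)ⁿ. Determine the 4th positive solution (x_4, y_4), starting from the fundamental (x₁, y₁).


Step 1: Find the fundamental solution (x₁, y₁) of x² - 194y² = 1.
  Expand √194 as a continued fraction. a₀ = ⌊√194⌋ = 13; iterate m_{k+1} = d_k·a_k − m_k, d_{k+1} = (194 − m_{k+1}²)/d_k, a_{k+1} = ⌊(a₀ + m_{k+1})/d_{k+1}⌋ (starting m₀ = 0, d₀ = 1), with convergents p_k = a_k·p_{k-1} + p_{k-2}, q_k = a_k·q_{k-1} + q_{k-2} (p₋₁ = 1, q₋₁ = 0):
  k = 0: a₀ = 13; p₀/q₀ = 13/1; p₀² − 194·q₀² = 169 − 194 = -25.
  k = 1: m = 13, d = 25, a = ⌊(13 + 13)/25⌋ = 1; p/q = (1·13 + 1)/(1·1 + 0) = 14/1; p² − 194·q² = 196 − 194 = 2.
  k = 2: m = 12, d = 2, a = ⌊(13 + 12)/2⌋ = 12; p/q = (12·14 + 13)/(12·1 + 1) = 181/13; p² − 194·q² = 32761 − 32786 = -25.
  k = 3: m = 12, d = 25, a = ⌊(13 + 12)/25⌋ = 1; p/q = (1·181 + 14)/(1·13 + 1) = 195/14; p² − 194·q² = 38025 − 38024 = 1.
  The first convergent with p² − 194·q² = 1 gives the fundamental solution (x₁, y₁) = (195, 14).
Step 2: Apply the recurrence (x_{n+1}, y_{n+1}) = (x₁x_n + 194y₁y_n, x₁y_n + y₁x_n) repeatedly.
  From (x_1, y_1) = (195, 14): x_2 = 195·195 + 194·14·14 = 76049; y_2 = 195·14 + 14·195 = 5460.
  From (x_2, y_2) = (76049, 5460): x_3 = 195·76049 + 194·14·5460 = 29658915; y_3 = 195·5460 + 14·76049 = 2129386.
  From (x_3, y_3) = (29658915, 2129386): x_4 = 195·29658915 + 194·14·2129386 = 11566900801; y_4 = 195·2129386 + 14·29658915 = 830455080.
Step 3: Verify x_4² - 194·y_4² = 133793194140174441601 - 133793194140174441600 = 1 (should be 1). ✓

(x_1, y_1) = (195, 14); (x_4, y_4) = (11566900801, 830455080).


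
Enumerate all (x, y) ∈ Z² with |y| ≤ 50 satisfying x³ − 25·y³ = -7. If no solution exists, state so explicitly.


The equation is x³ - 25y³ = -7. For fixed y, x³ = 25·y³ − 7, so a solution requires the RHS to be a perfect cube.
Strategy: iterate y from -50 to 50, compute RHS = 25·y³ − 7, and check whether it is a (positive or negative) perfect cube.
Check small values of y:
  y = 0: RHS = -7 is not a perfect cube.
  y = 1: RHS = 18 is not a perfect cube.
  y = -1: RHS = -32 is not a perfect cube.
  y = 2: RHS = 193 is not a perfect cube.
  y = -2: RHS = -207 is not a perfect cube.
  y = 3: RHS = 668 is not a perfect cube.
  y = -3: RHS = -682 is not a perfect cube.
Continuing the search up to |y| = 50 finds no solutions either.
No (x, y) in the scanned range satisfies the equation.

No integer solutions with |y| ≤ 50.


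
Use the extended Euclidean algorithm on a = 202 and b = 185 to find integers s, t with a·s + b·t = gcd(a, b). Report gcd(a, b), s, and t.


Euclidean algorithm on (202, 185) — divide until remainder is 0:
  202 = 1 · 185 + 17
  185 = 10 · 17 + 15
  17 = 1 · 15 + 2
  15 = 7 · 2 + 1
  2 = 2 · 1 + 0
gcd(202, 185) = 1.
Track Bezout coefficients alongside the remainders: start with r₀ = 202 = a·1 + b·0 (s = 1, t = 0) and r₁ = 185 = a·0 + b·1 (s = 0, t = 1); each new remainder r_{k+1} = r_{k-1} − q_k·r_k inherits s_{k+1} = s_{k-1} − q_k·s_k, t_{k+1} = t_{k-1} − q_k·t_k, so r_k = a·s_k + b·t_k at every step:
  q = 1: r = 17, s = 1 − 1·0 = 1, t = 0 − 1·1 = -1  (check: 202·1 + 185·(-1) = 17)
  q = 10: r = 15, s = 0 − 10·1 = -10, t = 1 − 10·(-1) = 11  (check: 202·(-10) + 185·11 = 15)
  q = 1: r = 2, s = 1 − 1·(-10) = 11, t = -1 − 1·11 = -12  (check: 202·11 + 185·(-12) = 2)
  q = 7: r = 1, s = -10 − 7·11 = -87, t = 11 − 7·(-12) = 95  (check: 202·(-87) + 185·95 = 1)
The row with r = 1 (the gcd) gives the Bezout coefficients s = -87, t = 95.
Result: 202 · (-87) + 185 · (95) = 1.

gcd(202, 185) = 1; s = -87, t = 95 (check: 202·(-87) + 185·95 = 1).


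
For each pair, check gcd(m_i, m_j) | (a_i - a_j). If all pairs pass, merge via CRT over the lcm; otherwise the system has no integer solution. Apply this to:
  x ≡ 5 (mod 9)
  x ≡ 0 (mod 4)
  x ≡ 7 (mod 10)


Moduli 9, 4, 10 are not pairwise coprime, so CRT works modulo lcm(m_i) when all pairwise compatibility conditions hold.
Pairwise compatibility: gcd(m_i, m_j) must divide a_i - a_j for every pair.
Merge one congruence at a time:
  Start: x ≡ 5 (mod 9).
  Combine with x ≡ 0 (mod 4): gcd(9, 4) = 1; 0 - 5 = -5, which IS divisible by 1, so compatible.
    Write x = 5 + 9·t and substitute into x ≡ 0 (mod 4): 9·t ≡ 0 − 5 = -5 (mod 4).
    Reduce coefficients mod 4: 1·t ≡ 3 (mod 4).
    So t ≡ 3 (mod 4).
    Then x = 5 + 9·3 = 32, valid modulo lcm(9, 4) = 36: x ≡ 32 (mod 36).
  Combine with x ≡ 7 (mod 10): gcd(36, 10) = 2, and 7 - 32 = -25 is NOT divisible by 2.
    ⇒ system is inconsistent (no integer solution).

No solution (the system is inconsistent).


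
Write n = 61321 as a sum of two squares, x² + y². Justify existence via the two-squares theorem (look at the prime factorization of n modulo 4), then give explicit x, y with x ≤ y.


Step 1: Factor n = 61321 = 13 · 53 · 89.
Step 2: Check the mod-4 condition on each prime factor: 13 ≡ 1 (mod 4), exponent 1; 53 ≡ 1 (mod 4), exponent 1; 89 ≡ 1 (mod 4), exponent 1.
All primes ≡ 3 (mod 4) appear to even exponent (or don't appear), so by the two-squares theorem n IS expressible as a sum of two squares.
Step 3: Build a representation. Here n = 13 · 53 · 89 is a product of primes ≡ 1 (mod 4). Each prime p ≡ 1 (mod 4) is itself a sum of two squares; find a² by testing p − a² for a perfect square:
  13: 13 − 1² = 12, 13 − 2² = 9 = 3² ⇒ 13 = 2² + 3².
  53: 53 − 1² = 52, 53 − 2² = 49 = 7² ⇒ 53 = 2² + 7².
  89: 89 − 1² = 88, 89 − 2² = 85, 89 − 3² = 80, 89 − 4² = 73, 89 − 5² = 64 = 8² ⇒ 89 = 5² + 8².
  Combine using the Brahmagupta–Fibonacci identity (a² + b²)(c² + d²) = (ac − bd)² + (ad + bc)² = (ac + bd)² + (ad − bc)²:
  13 · 53 = 689: from (2² + 3²)(2² + 7²), take (2·2 − 3·7, 2·7 + 3·2) = (4 − 21, 14 + 6) = (-17, 20); dropping signs (only squares matter) gives (17, 20); check 17² + 20² = 289 + 400 = 689 ✓.
  689 · 89 = 61321: from (17² + 20²)(5² + 8²), take (17·5 − 20·8, 17·8 + 20·5) = (85 − 160, 136 + 100) = (-75, 236); dropping signs (only squares matter) gives (75, 236); check 75² + 236² = 5625 + 55696 = 61321 ✓.
Step 4: Order so x ≤ y and verify: 75² + 236² = 5625 + 55696 = 61321 = n. ✓

n = 61321 = 75² + 236² (one valid representation with x ≤ y).


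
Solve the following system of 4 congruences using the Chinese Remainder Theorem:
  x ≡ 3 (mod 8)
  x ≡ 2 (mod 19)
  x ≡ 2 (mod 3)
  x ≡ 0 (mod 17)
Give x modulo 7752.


Product of moduli M = 8 · 19 · 3 · 17 = 7752.
Merge one congruence at a time:
  Start: x ≡ 3 (mod 8).
  Combine with x ≡ 2 (mod 19); new modulus lcm = 152.
    Write x = 3 + 8·t and substitute into x ≡ 2 (mod 19): 8·t ≡ 2 − 3 = -1 (mod 19).
    Reduce coefficients mod 19: 8·t ≡ 18 (mod 19).
    The inverse of 8 mod 19 is 12 (since 8·12 = 96 = 5·19 + 1), so t ≡ 12·18 = 216 ≡ 7 (mod 19).
    Then x = 3 + 8·7 = 59, valid modulo lcm(8, 19) = 152: x ≡ 59 (mod 152).
  Combine with x ≡ 2 (mod 3); new modulus lcm = 456.
    Write x = 59 + 152·t and substitute into x ≡ 2 (mod 3): 152·t ≡ 2 − 59 = -57 (mod 3).
    Reduce coefficients mod 3: 2·t ≡ 0 (mod 3).
    The inverse of 2 mod 3 is 2 (since 2·2 = 4 = 1·3 + 1), so t ≡ 2·0 = 0 ≡ 0 (mod 3).
    Then x = 59 + 152·0 = 59, valid modulo lcm(152, 3) = 456: x ≡ 59 (mod 456).
  Combine with x ≡ 0 (mod 17); new modulus lcm = 7752.
    Write x = 59 + 456·t and substitute into x ≡ 0 (mod 17): 456·t ≡ 0 − 59 = -59 (mod 17).
    Reduce coefficients mod 17: 14·t ≡ 9 (mod 17).
    The inverse of 14 mod 17 is 11 (since 14·11 = 154 = 9·17 + 1), so t ≡ 11·9 = 99 ≡ 14 (mod 17).
    Then x = 59 + 456·14 = 6443, valid modulo lcm(456, 17) = 7752: x ≡ 6443 (mod 7752).
Verify against each original: 6443 mod 8 = 3, 6443 mod 19 = 2, 6443 mod 3 = 2, 6443 mod 17 = 0.

x ≡ 6443 (mod 7752).


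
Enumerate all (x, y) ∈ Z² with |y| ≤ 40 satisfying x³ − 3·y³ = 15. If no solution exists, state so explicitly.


The equation is x³ - 3y³ = 15. For fixed y, x³ = 3·y³ + 15, so a solution requires the RHS to be a perfect cube.
Strategy: iterate y from -40 to 40, compute RHS = 3·y³ + 15, and check whether it is a (positive or negative) perfect cube.
Check small values of y:
  y = 0: RHS = 15 is not a perfect cube.
  y = 1: RHS = 18 is not a perfect cube.
  y = -1: RHS = 12 is not a perfect cube.
  y = 2: RHS = 39 is not a perfect cube.
  y = -2: RHS = -9 is not a perfect cube.
  y = 3: RHS = 96 is not a perfect cube.
  y = -3: RHS = -66 is not a perfect cube.
Continuing the search up to |y| = 40 finds no solutions either.
No (x, y) in the scanned range satisfies the equation.

No integer solutions with |y| ≤ 40.


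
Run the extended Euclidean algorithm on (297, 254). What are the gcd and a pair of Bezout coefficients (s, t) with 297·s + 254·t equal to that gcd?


Euclidean algorithm on (297, 254) — divide until remainder is 0:
  297 = 1 · 254 + 43
  254 = 5 · 43 + 39
  43 = 1 · 39 + 4
  39 = 9 · 4 + 3
  4 = 1 · 3 + 1
  3 = 3 · 1 + 0
gcd(297, 254) = 1.
Track Bezout coefficients alongside the remainders: start with r₀ = 297 = a·1 + b·0 (s = 1, t = 0) and r₁ = 254 = a·0 + b·1 (s = 0, t = 1); each new remainder r_{k+1} = r_{k-1} − q_k·r_k inherits s_{k+1} = s_{k-1} − q_k·s_k, t_{k+1} = t_{k-1} − q_k·t_k, so r_k = a·s_k + b·t_k at every step:
  q = 1: r = 43, s = 1 − 1·0 = 1, t = 0 − 1·1 = -1  (check: 297·1 + 254·(-1) = 43)
  q = 5: r = 39, s = 0 − 5·1 = -5, t = 1 − 5·(-1) = 6  (check: 297·(-5) + 254·6 = 39)
  q = 1: r = 4, s = 1 − 1·(-5) = 6, t = -1 − 1·6 = -7  (check: 297·6 + 254·(-7) = 4)
  q = 9: r = 3, s = -5 − 9·6 = -59, t = 6 − 9·(-7) = 69  (check: 297·(-59) + 254·69 = 3)
  q = 1: r = 1, s = 6 − 1·(-59) = 65, t = -7 − 1·69 = -76  (check: 297·65 + 254·(-76) = 1)
The row with r = 1 (the gcd) gives the Bezout coefficients s = 65, t = -76.
Result: 297 · (65) + 254 · (-76) = 1.

gcd(297, 254) = 1; s = 65, t = -76 (check: 297·65 + 254·(-76) = 1).


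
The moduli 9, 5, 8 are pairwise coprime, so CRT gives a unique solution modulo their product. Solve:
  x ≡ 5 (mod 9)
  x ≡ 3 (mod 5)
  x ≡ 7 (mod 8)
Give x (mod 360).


Moduli 9, 5, 8 are pairwise coprime; by CRT there is a unique solution modulo M = 9 · 5 · 8 = 360.
Solve pairwise, accumulating the modulus:
  Start with x ≡ 5 (mod 9).
  Combine with x ≡ 3 (mod 5): since gcd(9, 5) = 1, we get a unique residue mod 45.
    Write x = 5 + 9·t and substitute into x ≡ 3 (mod 5): 9·t ≡ 3 − 5 = -2 (mod 5).
    Reduce coefficients mod 5: 4·t ≡ 3 (mod 5).
    The inverse of 4 mod 5 is 4 (since 4·4 = 16 = 3·5 + 1), so t ≡ 4·3 = 12 ≡ 2 (mod 5).
    Then x = 5 + 9·2 = 23, valid modulo lcm(9, 5) = 45: x ≡ 23 (mod 45).
  Combine with x ≡ 7 (mod 8): since gcd(45, 8) = 1, we get a unique residue mod 360.
    Write x = 23 + 45·t and substitute into x ≡ 7 (mod 8): 45·t ≡ 7 − 23 = -16 (mod 8).
    Reduce coefficients mod 8: 5·t ≡ 0 (mod 8).
    The inverse of 5 mod 8 is 5 (since 5·5 = 25 = 3·8 + 1), so t ≡ 5·0 = 0 ≡ 0 (mod 8).
    Then x = 23 + 45·0 = 23, valid modulo lcm(45, 8) = 360: x ≡ 23 (mod 360).
Verify: 23 mod 9 = 5 ✓, 23 mod 5 = 3 ✓, 23 mod 8 = 7 ✓.

x ≡ 23 (mod 360).


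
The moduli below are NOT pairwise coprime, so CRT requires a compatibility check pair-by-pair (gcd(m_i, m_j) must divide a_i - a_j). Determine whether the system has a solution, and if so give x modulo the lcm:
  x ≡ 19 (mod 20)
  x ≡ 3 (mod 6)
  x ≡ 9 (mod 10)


Moduli 20, 6, 10 are not pairwise coprime, so CRT works modulo lcm(m_i) when all pairwise compatibility conditions hold.
Pairwise compatibility: gcd(m_i, m_j) must divide a_i - a_j for every pair.
Merge one congruence at a time:
  Start: x ≡ 19 (mod 20).
  Combine with x ≡ 3 (mod 6): gcd(20, 6) = 2; 3 - 19 = -16, which IS divisible by 2, so compatible.
    Write x = 19 + 20·t and substitute into x ≡ 3 (mod 6): 20·t ≡ 3 − 19 = -16 (mod 6).
    Divide the congruence (and modulus) by g = 2: 10·t ≡ -8 (mod 3).
    Reduce coefficients mod 3: 1·t ≡ 1 (mod 3).
    So t ≡ 1 (mod 3).
    Then x = 19 + 20·1 = 39, valid modulo lcm(20, 6) = 60: x ≡ 39 (mod 60).
  Combine with x ≡ 9 (mod 10): gcd(60, 10) = 10; 9 - 39 = -30, which IS divisible by 10, so compatible.
    Write x = 39 + 60·t and substitute into x ≡ 9 (mod 10): 60·t ≡ 9 − 39 = -30 (mod 10).
    Divide the congruence (and modulus) by g = 10: 6·t ≡ -3 (mod 1).
    Modulo 1 every t works; take t = 0.
    Then x = 39 + 60·0 = 39, valid modulo lcm(60, 10) = 60: x ≡ 39 (mod 60).
Verify: 39 mod 20 = 19, 39 mod 6 = 3, 39 mod 10 = 9.

x ≡ 39 (mod 60).


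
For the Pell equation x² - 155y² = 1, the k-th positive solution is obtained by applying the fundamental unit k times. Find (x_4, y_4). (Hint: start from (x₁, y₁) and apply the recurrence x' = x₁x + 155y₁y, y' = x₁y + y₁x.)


Step 1: Find the fundamental solution (x₁, y₁) of x² - 155y² = 1.
  Expand √155 as a continued fraction. a₀ = ⌊√155⌋ = 12; iterate m_{k+1} = d_k·a_k − m_k, d_{k+1} = (155 − m_{k+1}²)/d_k, a_{k+1} = ⌊(a₀ + m_{k+1})/d_{k+1}⌋ (starting m₀ = 0, d₀ = 1), with convergents p_k = a_k·p_{k-1} + p_{k-2}, q_k = a_k·q_{k-1} + q_{k-2} (p₋₁ = 1, q₋₁ = 0):
  k = 0: a₀ = 12; p₀/q₀ = 12/1; p₀² − 155·q₀² = 144 − 155 = -11.
  k = 1: m = 12, d = 11, a = ⌊(12 + 12)/11⌋ = 2; p/q = (2·12 + 1)/(2·1 + 0) = 25/2; p² − 155·q² = 625 − 620 = 5.
  k = 2: m = 10, d = 5, a = ⌊(12 + 10)/5⌋ = 4; p/q = (4·25 + 12)/(4·2 + 1) = 112/9; p² − 155·q² = 12544 − 12555 = -11.
  k = 3: m = 10, d = 11, a = ⌊(12 + 10)/11⌋ = 2; p/q = (2·112 + 25)/(2·9 + 2) = 249/20; p² − 155·q² = 62001 − 62000 = 1.
  The first convergent with p² − 155·q² = 1 gives the fundamental solution (x₁, y₁) = (249, 20).
Step 2: Apply the recurrence (x_{n+1}, y_{n+1}) = (x₁x_n + 155y₁y_n, x₁y_n + y₁x_n) repeatedly.
  From (x_1, y_1) = (249, 20): x_2 = 249·249 + 155·20·20 = 124001; y_2 = 249·20 + 20·249 = 9960.
  From (x_2, y_2) = (124001, 9960): x_3 = 249·124001 + 155·20·9960 = 61752249; y_3 = 249·9960 + 20·124001 = 4960060.
  From (x_3, y_3) = (61752249, 4960060): x_4 = 249·61752249 + 155·20·4960060 = 30752496001; y_4 = 249·4960060 + 20·61752249 = 2470099920.
Step 3: Verify x_4² - 155·y_4² = 945716010291520992001 - 945716010291520992000 = 1 (should be 1). ✓

(x_1, y_1) = (249, 20); (x_4, y_4) = (30752496001, 2470099920).


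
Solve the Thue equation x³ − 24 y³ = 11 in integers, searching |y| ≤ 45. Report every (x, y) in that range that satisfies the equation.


The equation is x³ - 24y³ = 11. For fixed y, x³ = 24·y³ + 11, so a solution requires the RHS to be a perfect cube.
Strategy: iterate y from -45 to 45, compute RHS = 24·y³ + 11, and check whether it is a (positive or negative) perfect cube.
Check small values of y:
  y = 0: RHS = 11 is not a perfect cube.
  y = 1: RHS = 35 is not a perfect cube.
  y = -1: RHS = -13 is not a perfect cube.
  y = 2: RHS = 203 is not a perfect cube.
  y = -2: RHS = -181 is not a perfect cube.
  y = 3: RHS = 659 is not a perfect cube.
  y = -3: RHS = -637 is not a perfect cube.
Continuing the search up to |y| = 45 finds no solutions either.
No (x, y) in the scanned range satisfies the equation.

No integer solutions with |y| ≤ 45.


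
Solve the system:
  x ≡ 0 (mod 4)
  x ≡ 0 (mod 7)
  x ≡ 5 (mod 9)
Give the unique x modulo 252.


Moduli 4, 7, 9 are pairwise coprime; by CRT there is a unique solution modulo M = 4 · 7 · 9 = 252.
Solve pairwise, accumulating the modulus:
  Start with x ≡ 0 (mod 4).
  Combine with x ≡ 0 (mod 7): since gcd(4, 7) = 1, we get a unique residue mod 28.
    Write x = 0 + 4·t and substitute into x ≡ 0 (mod 7): 4·t ≡ 0 − 0 = 0 (mod 7).
    The inverse of 4 mod 7 is 2 (since 4·2 = 8 = 1·7 + 1), so t ≡ 2·0 = 0 ≡ 0 (mod 7).
    Then x = 0 + 4·0 = 0, valid modulo lcm(4, 7) = 28: x ≡ 0 (mod 28).
  Combine with x ≡ 5 (mod 9): since gcd(28, 9) = 1, we get a unique residue mod 252.
    Write x = 0 + 28·t and substitute into x ≡ 5 (mod 9): 28·t ≡ 5 − 0 = 5 (mod 9).
    Reduce coefficients mod 9: 1·t ≡ 5 (mod 9).
    So t ≡ 5 (mod 9).
    Then x = 0 + 28·5 = 140, valid modulo lcm(28, 9) = 252: x ≡ 140 (mod 252).
Verify: 140 mod 4 = 0 ✓, 140 mod 7 = 0 ✓, 140 mod 9 = 5 ✓.

x ≡ 140 (mod 252).


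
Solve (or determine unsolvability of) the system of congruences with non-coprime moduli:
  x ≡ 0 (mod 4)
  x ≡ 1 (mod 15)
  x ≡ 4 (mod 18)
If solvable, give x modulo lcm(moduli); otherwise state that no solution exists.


Moduli 4, 15, 18 are not pairwise coprime, so CRT works modulo lcm(m_i) when all pairwise compatibility conditions hold.
Pairwise compatibility: gcd(m_i, m_j) must divide a_i - a_j for every pair.
Merge one congruence at a time:
  Start: x ≡ 0 (mod 4).
  Combine with x ≡ 1 (mod 15): gcd(4, 15) = 1; 1 - 0 = 1, which IS divisible by 1, so compatible.
    Write x = 0 + 4·t and substitute into x ≡ 1 (mod 15): 4·t ≡ 1 − 0 = 1 (mod 15).
    The inverse of 4 mod 15 is 4 (since 4·4 = 16 = 1·15 + 1), so t ≡ 4·1 = 4 ≡ 4 (mod 15).
    Then x = 0 + 4·4 = 16, valid modulo lcm(4, 15) = 60: x ≡ 16 (mod 60).
  Combine with x ≡ 4 (mod 18): gcd(60, 18) = 6; 4 - 16 = -12, which IS divisible by 6, so compatible.
    Write x = 16 + 60·t and substitute into x ≡ 4 (mod 18): 60·t ≡ 4 − 16 = -12 (mod 18).
    Divide the congruence (and modulus) by g = 6: 10·t ≡ -2 (mod 3).
    Reduce coefficients mod 3: 1·t ≡ 1 (mod 3).
    So t ≡ 1 (mod 3).
    Then x = 16 + 60·1 = 76, valid modulo lcm(60, 18) = 180: x ≡ 76 (mod 180).
Verify: 76 mod 4 = 0, 76 mod 15 = 1, 76 mod 18 = 4.

x ≡ 76 (mod 180).


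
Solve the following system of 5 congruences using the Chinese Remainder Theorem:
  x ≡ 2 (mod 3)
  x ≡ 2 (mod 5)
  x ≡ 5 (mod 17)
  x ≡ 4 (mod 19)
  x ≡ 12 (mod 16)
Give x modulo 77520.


Product of moduli M = 3 · 5 · 17 · 19 · 16 = 77520.
Merge one congruence at a time:
  Start: x ≡ 2 (mod 3).
  Combine with x ≡ 2 (mod 5); new modulus lcm = 15.
    Write x = 2 + 3·t and substitute into x ≡ 2 (mod 5): 3·t ≡ 2 − 2 = 0 (mod 5).
    The inverse of 3 mod 5 is 2 (since 3·2 = 6 = 1·5 + 1), so t ≡ 2·0 = 0 ≡ 0 (mod 5).
    Then x = 2 + 3·0 = 2, valid modulo lcm(3, 5) = 15: x ≡ 2 (mod 15).
  Combine with x ≡ 5 (mod 17); new modulus lcm = 255.
    Write x = 2 + 15·t and substitute into x ≡ 5 (mod 17): 15·t ≡ 5 − 2 = 3 (mod 17).
    The inverse of 15 mod 17 is 8 (since 15·8 = 120 = 7·17 + 1), so t ≡ 8·3 = 24 ≡ 7 (mod 17).
    Then x = 2 + 15·7 = 107, valid modulo lcm(15, 17) = 255: x ≡ 107 (mod 255).
  Combine with x ≡ 4 (mod 19); new modulus lcm = 4845.
    Write x = 107 + 255·t and substitute into x ≡ 4 (mod 19): 255·t ≡ 4 − 107 = -103 (mod 19).
    Reduce coefficients mod 19: 8·t ≡ 11 (mod 19).
    The inverse of 8 mod 19 is 12 (since 8·12 = 96 = 5·19 + 1), so t ≡ 12·11 = 132 ≡ 18 (mod 19).
    Then x = 107 + 255·18 = 4697, valid modulo lcm(255, 19) = 4845: x ≡ 4697 (mod 4845).
  Combine with x ≡ 12 (mod 16); new modulus lcm = 77520.
    Write x = 4697 + 4845·t and substitute into x ≡ 12 (mod 16): 4845·t ≡ 12 − 4697 = -4685 (mod 16).
    Reduce coefficients mod 16: 13·t ≡ 3 (mod 16).
    The inverse of 13 mod 16 is 5 (since 13·5 = 65 = 4·16 + 1), so t ≡ 5·3 = 15 ≡ 15 (mod 16).
    Then x = 4697 + 4845·15 = 77372, valid modulo lcm(4845, 16) = 77520: x ≡ 77372 (mod 77520).
Verify against each original: 77372 mod 3 = 2, 77372 mod 5 = 2, 77372 mod 17 = 5, 77372 mod 19 = 4, 77372 mod 16 = 12.

x ≡ 77372 (mod 77520).


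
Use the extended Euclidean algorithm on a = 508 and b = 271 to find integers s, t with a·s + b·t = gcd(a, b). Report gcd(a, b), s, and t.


Euclidean algorithm on (508, 271) — divide until remainder is 0:
  508 = 1 · 271 + 237
  271 = 1 · 237 + 34
  237 = 6 · 34 + 33
  34 = 1 · 33 + 1
  33 = 33 · 1 + 0
gcd(508, 271) = 1.
Track Bezout coefficients alongside the remainders: start with r₀ = 508 = a·1 + b·0 (s = 1, t = 0) and r₁ = 271 = a·0 + b·1 (s = 0, t = 1); each new remainder r_{k+1} = r_{k-1} − q_k·r_k inherits s_{k+1} = s_{k-1} − q_k·s_k, t_{k+1} = t_{k-1} − q_k·t_k, so r_k = a·s_k + b·t_k at every step:
  q = 1: r = 237, s = 1 − 1·0 = 1, t = 0 − 1·1 = -1  (check: 508·1 + 271·(-1) = 237)
  q = 1: r = 34, s = 0 − 1·1 = -1, t = 1 − 1·(-1) = 2  (check: 508·(-1) + 271·2 = 34)
  q = 6: r = 33, s = 1 − 6·(-1) = 7, t = -1 − 6·2 = -13  (check: 508·7 + 271·(-13) = 33)
  q = 1: r = 1, s = -1 − 1·7 = -8, t = 2 − 1·(-13) = 15  (check: 508·(-8) + 271·15 = 1)
The row with r = 1 (the gcd) gives the Bezout coefficients s = -8, t = 15.
Result: 508 · (-8) + 271 · (15) = 1.

gcd(508, 271) = 1; s = -8, t = 15 (check: 508·(-8) + 271·15 = 1).


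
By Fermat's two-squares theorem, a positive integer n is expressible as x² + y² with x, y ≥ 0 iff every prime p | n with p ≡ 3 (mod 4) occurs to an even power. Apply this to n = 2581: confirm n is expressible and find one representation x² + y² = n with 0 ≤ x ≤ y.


Step 1: Factor n = 2581 = 29 · 89.
Step 2: Check the mod-4 condition on each prime factor: 29 ≡ 1 (mod 4), exponent 1; 89 ≡ 1 (mod 4), exponent 1.
All primes ≡ 3 (mod 4) appear to even exponent (or don't appear), so by the two-squares theorem n IS expressible as a sum of two squares.
Step 3: Build a representation. Here n = 29 · 89 is a product of primes ≡ 1 (mod 4). Each prime p ≡ 1 (mod 4) is itself a sum of two squares; find a² by testing p − a² for a perfect square:
  29: 29 − 1² = 28, 29 − 2² = 25 = 5² ⇒ 29 = 2² + 5².
  89: 89 − 1² = 88, 89 − 2² = 85, 89 − 3² = 80, 89 − 4² = 73, 89 − 5² = 64 = 8² ⇒ 89 = 5² + 8².
  Combine using the Brahmagupta–Fibonacci identity (a² + b²)(c² + d²) = (ac − bd)² + (ad + bc)² = (ac + bd)² + (ad − bc)²:
  29 · 89 = 2581: from (2² + 5²)(5² + 8²), take (2·5 − 5·8, 2·8 + 5·5) = (10 − 40, 16 + 25) = (-30, 41); dropping signs (only squares matter) gives (30, 41); check 30² + 41² = 900 + 1681 = 2581 ✓.
Step 4: Order so x ≤ y and verify: 30² + 41² = 900 + 1681 = 2581 = n. ✓

n = 2581 = 30² + 41² (one valid representation with x ≤ y).


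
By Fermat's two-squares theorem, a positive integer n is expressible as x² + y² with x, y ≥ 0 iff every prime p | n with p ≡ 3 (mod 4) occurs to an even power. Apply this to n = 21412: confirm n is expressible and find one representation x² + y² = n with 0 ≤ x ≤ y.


Step 1: Factor n = 21412 = 2^2 · 53 · 101.
Step 2: Check the mod-4 condition on each prime factor: 2 = 2 (special); 53 ≡ 1 (mod 4), exponent 1; 101 ≡ 1 (mod 4), exponent 1.
All primes ≡ 3 (mod 4) appear to even exponent (or don't appear), so by the two-squares theorem n IS expressible as a sum of two squares.
Step 3: Build a representation. Group n = k² · m with k = 2 and m = 53 · 101 = 5353 (a product of primes ≡ 1 (mod 4)); a representation of m scales to one of n via (k·x)² + (k·y)² = k²(x² + y²). Each prime p ≡ 1 (mod 4) is itself a sum of two squares; find a² by testing p − a² for a perfect square:
  53: 53 − 1² = 52, 53 − 2² = 49 = 7² ⇒ 53 = 2² + 7².
  101: 101 − 1² = 100 = 10² ⇒ 101 = 1² + 10².
  Combine using the Brahmagupta–Fibonacci identity (a² + b²)(c² + d²) = (ac − bd)² + (ad + bc)² = (ac + bd)² + (ad − bc)²:
  53 · 101 = 5353: from (2² + 7²)(1² + 10²), take (2·1 − 7·10, 2·10 + 7·1) = (2 − 70, 20 + 7) = (-68, 27); dropping signs (only squares matter) gives (68, 27); check 68² + 27² = 4624 + 729 = 5353 ✓.
  Scale by k = 2: (2·68, 2·27) = (136, 54).
Step 4: Order so x ≤ y and verify: 54² + 136² = 2916 + 18496 = 21412 = n. ✓

n = 21412 = 54² + 136² (one valid representation with x ≤ y).


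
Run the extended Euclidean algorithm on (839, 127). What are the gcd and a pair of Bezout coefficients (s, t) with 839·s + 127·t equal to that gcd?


Euclidean algorithm on (839, 127) — divide until remainder is 0:
  839 = 6 · 127 + 77
  127 = 1 · 77 + 50
  77 = 1 · 50 + 27
  50 = 1 · 27 + 23
  27 = 1 · 23 + 4
  23 = 5 · 4 + 3
  4 = 1 · 3 + 1
  3 = 3 · 1 + 0
gcd(839, 127) = 1.
Track Bezout coefficients alongside the remainders: start with r₀ = 839 = a·1 + b·0 (s = 1, t = 0) and r₁ = 127 = a·0 + b·1 (s = 0, t = 1); each new remainder r_{k+1} = r_{k-1} − q_k·r_k inherits s_{k+1} = s_{k-1} − q_k·s_k, t_{k+1} = t_{k-1} − q_k·t_k, so r_k = a·s_k + b·t_k at every step:
  q = 6: r = 77, s = 1 − 6·0 = 1, t = 0 − 6·1 = -6  (check: 839·1 + 127·(-6) = 77)
  q = 1: r = 50, s = 0 − 1·1 = -1, t = 1 − 1·(-6) = 7  (check: 839·(-1) + 127·7 = 50)
  q = 1: r = 27, s = 1 − 1·(-1) = 2, t = -6 − 1·7 = -13  (check: 839·2 + 127·(-13) = 27)
  q = 1: r = 23, s = -1 − 1·2 = -3, t = 7 − 1·(-13) = 20  (check: 839·(-3) + 127·20 = 23)
  q = 1: r = 4, s = 2 − 1·(-3) = 5, t = -13 − 1·20 = -33  (check: 839·5 + 127·(-33) = 4)
  q = 5: r = 3, s = -3 − 5·5 = -28, t = 20 − 5·(-33) = 185  (check: 839·(-28) + 127·185 = 3)
  q = 1: r = 1, s = 5 − 1·(-28) = 33, t = -33 − 1·185 = -218  (check: 839·33 + 127·(-218) = 1)
The row with r = 1 (the gcd) gives the Bezout coefficients s = 33, t = -218.
Result: 839 · (33) + 127 · (-218) = 1.

gcd(839, 127) = 1; s = 33, t = -218 (check: 839·33 + 127·(-218) = 1).


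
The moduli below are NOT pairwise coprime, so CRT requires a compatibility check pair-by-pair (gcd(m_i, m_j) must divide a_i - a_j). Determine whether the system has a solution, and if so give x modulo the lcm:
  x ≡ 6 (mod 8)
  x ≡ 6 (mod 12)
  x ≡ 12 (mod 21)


Moduli 8, 12, 21 are not pairwise coprime, so CRT works modulo lcm(m_i) when all pairwise compatibility conditions hold.
Pairwise compatibility: gcd(m_i, m_j) must divide a_i - a_j for every pair.
Merge one congruence at a time:
  Start: x ≡ 6 (mod 8).
  Combine with x ≡ 6 (mod 12): gcd(8, 12) = 4; 6 - 6 = 0, which IS divisible by 4, so compatible.
    Write x = 6 + 8·t and substitute into x ≡ 6 (mod 12): 8·t ≡ 6 − 6 = 0 (mod 12).
    Divide the congruence (and modulus) by g = 4: 2·t ≡ 0 (mod 3).
    The inverse of 2 mod 3 is 2 (since 2·2 = 4 = 1·3 + 1), so t ≡ 2·0 = 0 ≡ 0 (mod 3).
    Then x = 6 + 8·0 = 6, valid modulo lcm(8, 12) = 24: x ≡ 6 (mod 24).
  Combine with x ≡ 12 (mod 21): gcd(24, 21) = 3; 12 - 6 = 6, which IS divisible by 3, so compatible.
    Write x = 6 + 24·t and substitute into x ≡ 12 (mod 21): 24·t ≡ 12 − 6 = 6 (mod 21).
    Divide the congruence (and modulus) by g = 3: 8·t ≡ 2 (mod 7).
    Reduce coefficients mod 7: 1·t ≡ 2 (mod 7).
    So t ≡ 2 (mod 7).
    Then x = 6 + 24·2 = 54, valid modulo lcm(24, 21) = 168: x ≡ 54 (mod 168).
Verify: 54 mod 8 = 6, 54 mod 12 = 6, 54 mod 21 = 12.

x ≡ 54 (mod 168).


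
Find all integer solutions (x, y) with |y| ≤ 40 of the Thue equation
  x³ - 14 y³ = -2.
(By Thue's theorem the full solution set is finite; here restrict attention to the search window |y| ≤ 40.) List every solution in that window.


The equation is x³ - 14y³ = -2. For fixed y, x³ = 14·y³ − 2, so a solution requires the RHS to be a perfect cube.
Strategy: iterate y from -40 to 40, compute RHS = 14·y³ − 2, and check whether it is a (positive or negative) perfect cube.
Check small values of y:
  y = 0: RHS = -2 is not a perfect cube.
  y = 1: RHS = 12 is not a perfect cube.
  y = -1: RHS = -16 is not a perfect cube.
  y = 2: RHS = 110 is not a perfect cube.
  y = -2: RHS = -114 is not a perfect cube.
  y = 3: RHS = 376 is not a perfect cube.
  y = -3: RHS = -380 is not a perfect cube.
Continuing the search up to |y| = 40 finds no solutions either.
No (x, y) in the scanned range satisfies the equation.

No integer solutions with |y| ≤ 40.
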